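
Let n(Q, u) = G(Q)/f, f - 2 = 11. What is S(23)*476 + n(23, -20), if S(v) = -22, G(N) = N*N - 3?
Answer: -135610/13 ≈ -10432.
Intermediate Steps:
G(N) = -3 + N**2 (G(N) = N**2 - 3 = -3 + N**2)
f = 13 (f = 2 + 11 = 13)
n(Q, u) = -3/13 + Q**2/13 (n(Q, u) = (-3 + Q**2)/13 = (-3 + Q**2)*(1/13) = -3/13 + Q**2/13)
S(23)*476 + n(23, -20) = -22*476 + (-3/13 + (1/13)*23**2) = -10472 + (-3/13 + (1/13)*529) = -10472 + (-3/13 + 529/13) = -10472 + 526/13 = -135610/13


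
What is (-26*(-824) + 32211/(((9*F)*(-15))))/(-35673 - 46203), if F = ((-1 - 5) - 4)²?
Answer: -3570269/13646000 ≈ -0.26163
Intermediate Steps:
F = 100 (F = (-6 - 4)² = (-10)² = 100)
(-26*(-824) + 32211/(((9*F)*(-15))))/(-35673 - 46203) = (-26*(-824) + 32211/(((9*100)*(-15))))/(-35673 - 46203) = (21424 + 32211/((900*(-15))))/(-81876) = (21424 + 32211/(-13500))*(-1/81876) = (21424 + 32211*(-1/13500))*(-1/81876) = (21424 - 1193/500)*(-1/81876) = (10710807/500)*(-1/81876) = -3570269/13646000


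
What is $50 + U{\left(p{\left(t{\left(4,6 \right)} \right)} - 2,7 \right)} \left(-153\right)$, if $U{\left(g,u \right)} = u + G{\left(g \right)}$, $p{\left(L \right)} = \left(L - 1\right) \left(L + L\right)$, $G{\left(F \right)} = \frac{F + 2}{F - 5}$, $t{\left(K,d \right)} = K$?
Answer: $-1237$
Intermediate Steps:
$G{\left(F \right)} = \frac{2 + F}{-5 + F}$
$p{\left(L \right)} = 2 L \left(-1 + L\right)$ ($p{\left(L \right)} = \left(-1 + L\right) 2 L = 2 L \left(-1 + L\right)$)
$U{\left(g,u \right)} = u + \frac{2 + g}{-5 + g}$
$50 + U{\left(p{\left(t{\left(4,6 \right)} \right)} - 2,7 \right)} \left(-153\right) = 50 + \frac{2 - \left(2 - 8 \left(-1 + 4\right)\right) + 7 \left(-5 - \left(2 - 8 \left(-1 + 4\right)\right)\right)}{-5 - \left(2 - 8 \left(-1 + 4\right)\right)} \left(-153\right) = 50 + \frac{2 - \left(2 - 24\right) + 7 \left(-5 - \left(2 - 24\right)\right)}{-5 - \left(2 - 24\right)} \left(-153\right) = 50 + \frac{2 + \left(24 - 2\right) + 7 \left(-5 + \left(24 - 2\right)\right)}{-5 + \left(24 - 2\right)} \left(-153\right) = 50 + \frac{2 + 22 + 7 \left(-5 + 22\right)}{-5 + 22} \left(-153\right) = 50 + \frac{2 + 22 + 7 \cdot 17}{17} \left(-153\right) = 50 + \frac{2 + 22 + 119}{17} \left(-153\right) = 50 + \frac{1}{17} \cdot 143 \left(-153\right) = 50 + \frac{143}{17} \left(-153\right) = 50 - 1287 = -1237$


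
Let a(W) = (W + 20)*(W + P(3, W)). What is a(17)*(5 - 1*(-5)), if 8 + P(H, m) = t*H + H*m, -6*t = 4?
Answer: 21460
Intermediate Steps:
t = -⅔ (t = -⅙*4 = -⅔ ≈ -0.66667)
P(H, m) = -8 - 2*H/3 + H*m (P(H, m) = -8 + (-2*H/3 + H*m) = -8 - 2*H/3 + H*m)
a(W) = (-10 + 4*W)*(20 + W) (a(W) = (W + 20)*(W + (-8 - ⅔*3 + 3*W)) = (20 + W)*(W + (-8 - 2 + 3*W)) = (20 + W)*(W + (-10 + 3*W)) = (20 + W)*(-10 + 4*W) = (-10 + 4*W)*(20 + W))
a(17)*(5 - 1*(-5)) = (-200 + 4*17² + 70*17)*(5 - 1*(-5)) = (-200 + 4*289 + 1190)*(5 + 5) = (-200 + 1156 + 1190)*10 = 2146*10 = 21460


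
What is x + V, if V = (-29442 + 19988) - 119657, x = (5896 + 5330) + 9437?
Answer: -108448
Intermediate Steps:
x = 20663 (x = 11226 + 9437 = 20663)
V = -129111 (V = -9454 - 119657 = -129111)
x + V = 20663 - 129111 = -108448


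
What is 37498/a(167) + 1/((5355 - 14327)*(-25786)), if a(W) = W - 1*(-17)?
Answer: 1084404624525/5321095816 ≈ 203.79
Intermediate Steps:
a(W) = 17 + W (a(W) = W + 17 = 17 + W)
37498/a(167) + 1/((5355 - 14327)*(-25786)) = 37498/(17 + 167) + 1/((5355 - 14327)*(-25786)) = 37498/184 - 1/25786/(-8972) = 37498*(1/184) - 1/8972*(-1/25786) = 18749/92 + 1/231351992 = 1084404624525/5321095816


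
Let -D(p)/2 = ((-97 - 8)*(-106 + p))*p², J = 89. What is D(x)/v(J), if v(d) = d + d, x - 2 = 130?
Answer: 47567520/89 ≈ 5.3447e+5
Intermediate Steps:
x = 132 (x = 2 + 130 = 132)
v(d) = 2*d
D(p) = -2*p²*(11130 - 105*p) (D(p) = -2*(-97 - 8)*(-106 + p)*p² = -2*(-105*(-106 + p))*p² = -2*(11130 - 105*p)*p² = -2*p²*(11130 - 105*p))
D(x)/v(J) = (210*132²*(-106 + 132))/((2*89)) = (210*17424*26)/178 = 95135040*(1/178) = 47567520/89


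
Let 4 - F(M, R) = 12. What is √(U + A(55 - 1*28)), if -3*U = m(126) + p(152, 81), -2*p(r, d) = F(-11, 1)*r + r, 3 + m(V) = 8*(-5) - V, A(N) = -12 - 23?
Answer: 2*I*√39 ≈ 12.49*I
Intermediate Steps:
A(N) = -35
F(M, R) = -8 (F(M, R) = 4 - 1*12 = 4 - 12 = -8)
m(V) = -43 - V (m(V) = -3 + (8*(-5) - V) = -3 + (-40 - V) = -43 - V)
p(r, d) = 7*r/2 (p(r, d) = -(-8*r + r)/2 = -(-7)*r/2 = 7*r/2)
U = -121 (U = -((-43 - 1*126) + (7/2)*152)/3 = -((-43 - 126) + 532)/3 = -(-169 + 532)/3 = -⅓*363 = -121)
√(U + A(55 - 1*28)) = √(-121 - 35) = √(-156) = 2*I*√39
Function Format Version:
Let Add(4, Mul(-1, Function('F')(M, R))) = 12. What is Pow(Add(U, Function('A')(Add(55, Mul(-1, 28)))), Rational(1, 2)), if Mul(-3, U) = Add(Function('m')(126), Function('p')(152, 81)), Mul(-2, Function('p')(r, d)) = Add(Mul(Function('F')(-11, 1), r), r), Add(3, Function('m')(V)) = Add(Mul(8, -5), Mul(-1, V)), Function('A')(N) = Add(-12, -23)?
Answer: Mul(2, I, Pow(39, Rational(1, 2))) ≈ Mul(12.490, I)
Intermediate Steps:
Function('A')(N) = -35
Function('F')(M, R) = -8 (Function('F')(M, R) = Add(4, Mul(-1, 12)) = Add(4, -12) = -8)
Function('m')(V) = Add(-43, Mul(-1, V)) (Function('m')(V) = Add(-3, Add(Mul(8, -5), Mul(-1, V))) = Add(-3, Add(-40, Mul(-1, V))) = Add(-43, Mul(-1, V)))
Function('p')(r, d) = Mul(Rational(7, 2), r) (Function('p')(r, d) = Mul(Rational(-1, 2), Add(Mul(-8, r), r)) = Mul(Rational(-1, 2), Mul(-7, r)) = Mul(Rational(7, 2), r))
U = -121 (U = Mul(Rational(-1, 3), Add(Add(-43, Mul(-1, 126)), Mul(Rational(7, 2), 152))) = Mul(Rational(-1, 3), Add(Add(-43, -126), 532)) = Mul(Rational(-1, 3), Add(-169, 532)) = Mul(Rational(-1, 3), 363) = -121)
Pow(Add(U, Function('A')(Add(55, Mul(-1, 28)))), Rational(1, 2)) = Pow(Add(-121, -35), Rational(1, 2)) = Pow(-156, Rational(1, 2)) = Mul(2, I, Pow(39, Rational(1, 2)))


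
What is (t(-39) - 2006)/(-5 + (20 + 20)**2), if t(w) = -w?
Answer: -1967/1595 ≈ -1.2332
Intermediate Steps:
(t(-39) - 2006)/(-5 + (20 + 20)**2) = (-1*(-39) - 2006)/(-5 + (20 + 20)**2) = (39 - 2006)/(-5 + 40**2) = -1967/(-5 + 1600) = -1967/1595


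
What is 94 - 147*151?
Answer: -22103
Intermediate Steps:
94 - 147*151 = 94 - 22197 = -22103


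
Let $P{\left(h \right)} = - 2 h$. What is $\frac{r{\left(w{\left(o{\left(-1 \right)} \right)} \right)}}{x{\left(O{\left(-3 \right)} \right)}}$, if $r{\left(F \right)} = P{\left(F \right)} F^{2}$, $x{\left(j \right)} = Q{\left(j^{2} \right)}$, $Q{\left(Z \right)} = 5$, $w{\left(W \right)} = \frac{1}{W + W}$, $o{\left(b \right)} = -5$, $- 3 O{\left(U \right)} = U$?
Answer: $\frac{1}{2500} \approx 0.0004$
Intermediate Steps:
$O{\left(U \right)} = - \frac{U}{3}$
$w{\left(W \right)} = \frac{1}{2 W}$
$x{\left(j \right)} = 5$
$r{\left(F \right)} = - 2 F^{3}$ ($r{\left(F \right)} = - 2 F F^{2} = - 2 F^{3}$)
$\frac{r{\left(w{\left(o{\left(-1 \right)} \right)} \right)}}{x{\left(O{\left(-3 \right)} \right)}} = \frac{\left(-2\right) \left(\frac{1}{2 \left(-5\right)}\right)^{3}}{5} = - 2 \left(\frac{1}{2} \left(- \frac{1}{5}\right)\right)^{3} \cdot \frac{1}{5} = - 2 \left(- \frac{1}{10}\right)^{3} \cdot \frac{1}{5} = \left(-2\right) \left(- \frac{1}{1000}\right) \frac{1}{5} = \frac{1}{500} \cdot \frac{1}{5} = \frac{1}{2500}$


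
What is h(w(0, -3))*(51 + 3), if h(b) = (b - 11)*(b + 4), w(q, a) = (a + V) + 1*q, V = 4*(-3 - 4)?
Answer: 61236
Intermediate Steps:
V = -28 (V = 4*(-7) = -28)
w(q, a) = -28 + a + q (w(q, a) = (a - 28) + 1*q = (-28 + a) + q = -28 + a + q)
h(b) = (-11 + b)*(4 + b)
h(w(0, -3))*(51 + 3) = (-44 + (-28 - 3 + 0)**2 - 7*(-28 - 3 + 0))*(51 + 3) = (-44 + (-31)**2 - 7*(-31))*54 = (-44 + 961 + 217)*54 = 1134*54 = 61236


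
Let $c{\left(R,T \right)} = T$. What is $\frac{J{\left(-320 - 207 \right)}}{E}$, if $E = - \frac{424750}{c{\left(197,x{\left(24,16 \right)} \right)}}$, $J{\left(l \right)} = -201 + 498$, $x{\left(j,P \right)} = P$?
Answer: $- \frac{2376}{212375} \approx -0.011188$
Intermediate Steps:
$J{\left(l \right)} = 297$
$E = - \frac{212375}{8}$ ($E = - \frac{424750}{16} = \left(-424750\right) \frac{1}{16} = - \frac{212375}{8} \approx -26547.0$)
$\frac{J{\left(-320 - 207 \right)}}{E} = \frac{297}{- \frac{212375}{8}} = 297 \left(- \frac{8}{212375}\right) = - \frac{2376}{212375}$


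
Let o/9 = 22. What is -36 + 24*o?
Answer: 4716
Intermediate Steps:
o = 198 (o = 9*22 = 198)
-36 + 24*o = -36 + 24*198 = -36 + 4752 = 4716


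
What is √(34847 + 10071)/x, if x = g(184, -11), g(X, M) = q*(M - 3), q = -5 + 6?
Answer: -√44918/14 ≈ -15.138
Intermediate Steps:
q = 1
g(X, M) = -3 + M (g(X, M) = 1*(M - 3) = 1*(-3 + M) = -3 + M)
x = -14 (x = -3 - 11 = -14)
√(34847 + 10071)/x = √(34847 + 10071)/(-14) = √44918*(-1/14) = -√44918/14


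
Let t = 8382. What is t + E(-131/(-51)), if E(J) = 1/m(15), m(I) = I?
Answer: 125731/15 ≈ 8382.1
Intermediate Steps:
E(J) = 1/15
t + E(-131/(-51)) = 8382 + 1/15 = 125731/15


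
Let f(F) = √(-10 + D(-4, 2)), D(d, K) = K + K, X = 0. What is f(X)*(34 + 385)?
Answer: 419*I*√6 ≈ 1026.3*I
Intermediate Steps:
D(d, K) = 2*K
f(F) = I*√6 (f(F) = √(-10 + 2*2) = √(-10 + 4) = √(-6) = I*√6)
f(X)*(34 + 385) = (I*√6)*(34 + 385) = (I*√6)*419 = 419*I*√6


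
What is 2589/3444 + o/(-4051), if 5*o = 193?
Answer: 17258501/23252740 ≈ 0.74221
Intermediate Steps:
o = 193/5 (o = (⅕)*193 = 193/5 ≈ 38.600)
2589/3444 + o/(-4051) = 2589/3444 + (193/5)/(-4051) = 2589*(1/3444) + (193/5)*(-1/4051) = 863/1148 - 193/20255 = 17258501/23252740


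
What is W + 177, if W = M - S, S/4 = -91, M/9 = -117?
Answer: -512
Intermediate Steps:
M = -1053 (M = 9*(-117) = -1053)
S = -364 (S = 4*(-91) = -364)
W = -689 (W = -1053 - 1*(-364) = -1053 + 364 = -689)
W + 177 = -689 + 177 = -512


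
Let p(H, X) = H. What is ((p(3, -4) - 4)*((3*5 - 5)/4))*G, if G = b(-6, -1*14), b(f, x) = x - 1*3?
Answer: 85/2 ≈ 42.500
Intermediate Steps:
b(f, x) = -3 + x (b(f, x) = x - 3 = -3 + x)
G = -17 (G = -3 - 1*14 = -3 - 14 = -17)
((p(3, -4) - 4)*((3*5 - 5)/4))*G = ((3 - 4)*((3*5 - 5)/4))*(-17) = -(15 - 5)/4*(-17) = -10/4*(-17) = -1*5/2*(-17) = -5/2*(-17) = 85/2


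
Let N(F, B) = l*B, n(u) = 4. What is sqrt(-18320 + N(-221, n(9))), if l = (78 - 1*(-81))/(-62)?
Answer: I*sqrt(17615378)/31 ≈ 135.39*I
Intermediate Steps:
l = -159/62 (l = (78 + 81)*(-1/62) = 159*(-1/62) = -159/62 ≈ -2.5645)
N(F, B) = -159*B/62
sqrt(-18320 + N(-221, n(9))) = sqrt(-18320 - 159/62*4) = sqrt(-18320 - 318/31) = sqrt(-568238/31) = I*sqrt(17615378)/31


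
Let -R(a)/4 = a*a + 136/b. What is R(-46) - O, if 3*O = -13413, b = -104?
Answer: -51841/13 ≈ -3987.8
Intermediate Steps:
O = -4471 (O = (⅓)*(-13413) = -4471)
R(a) = 68/13 - 4*a² (R(a) = -4*(a*a + 136/(-104)) = -4*(a² + 136*(-1/104)) = -4*(a² - 17/13) = -4*(-17/13 + a²) = 68/13 - 4*a²)
R(-46) - O = (68/13 - 4*(-46)²) - 1*(-4471) = (68/13 - 4*2116) + 4471 = (68/13 - 8464) + 4471 = -109964/13 + 4471 = -51841/13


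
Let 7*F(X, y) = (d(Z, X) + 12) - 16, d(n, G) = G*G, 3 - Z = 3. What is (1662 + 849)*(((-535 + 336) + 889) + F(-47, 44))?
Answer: 2523555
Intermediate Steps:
Z = 0 (Z = 3 - 1*3 = 3 - 3 = 0)
d(n, G) = G²
F(X, y) = -4/7 + X²/7 (F(X, y) = ((X² + 12) - 16)/7 = ((12 + X²) - 16)/7 = (-4 + X²)/7 = -4/7 + X²/7)
(1662 + 849)*(((-535 + 336) + 889) + F(-47, 44)) = (1662 + 849)*(((-535 + 336) + 889) + (-4/7 + (⅐)*(-47)²)) = 2511*((-199 + 889) + (-4/7 + (⅐)*2209)) = 2511*(690 + (-4/7 + 2209/7)) = 2511*(690 + 315) = 2511*1005 = 2523555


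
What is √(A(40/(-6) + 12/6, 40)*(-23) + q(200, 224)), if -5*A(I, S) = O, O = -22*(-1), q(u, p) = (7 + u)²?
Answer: √1073755/5 ≈ 207.24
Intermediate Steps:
O = 22
A(I, S) = -22/5 (A(I, S) = -⅕*22 = -22/5)
√(A(40/(-6) + 12/6, 40)*(-23) + q(200, 224)) = √(-22/5*(-23) + (7 + 200)²) = √(506/5 + 207²) = √(506/5 + 42849) = √(214751/5) = √1073755/5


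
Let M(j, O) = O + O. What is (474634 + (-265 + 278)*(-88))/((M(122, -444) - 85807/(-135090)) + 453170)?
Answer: 63963764100/61098861187 ≈ 1.0469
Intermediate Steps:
M(j, O) = 2*O
(474634 + (-265 + 278)*(-88))/((M(122, -444) - 85807/(-135090)) + 453170) = (474634 + (-265 + 278)*(-88))/((2*(-444) - 85807/(-135090)) + 453170) = (474634 + 13*(-88))/((-888 - 85807*(-1)/135090) + 453170) = (474634 - 1144)/((-888 - 1*(-85807/135090)) + 453170) = 473490/((-888 + 85807/135090) + 453170) = 473490/(-119874113/135090 + 453170) = 473490/(61098861187/135090) = 473490*(135090/61098861187) = 63963764100/61098861187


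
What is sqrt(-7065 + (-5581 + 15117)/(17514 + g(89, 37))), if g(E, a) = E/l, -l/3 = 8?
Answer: 11*I*sqrt(10311042130737)/420247 ≈ 84.05*I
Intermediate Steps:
l = -24 (l = -3*8 = -24)
g(E, a) = -E/24 (g(E, a) = E/(-24) = E*(-1/24) = -E/24)
sqrt(-7065 + (-5581 + 15117)/(17514 + g(89, 37))) = sqrt(-7065 + (-5581 + 15117)/(17514 - 1/24*89)) = sqrt(-7065 + 9536/(17514 - 89/24)) = sqrt(-7065 + 9536/(420247/24)) = sqrt(-7065 + 9536*(24/420247)) = sqrt(-7065 + 228864/420247) = sqrt(-2968816191/420247) = 11*I*sqrt(10311042130737)/420247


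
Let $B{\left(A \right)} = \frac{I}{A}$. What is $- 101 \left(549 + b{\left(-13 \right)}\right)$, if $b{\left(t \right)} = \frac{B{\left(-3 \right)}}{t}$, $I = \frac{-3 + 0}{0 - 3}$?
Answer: $- \frac{2162612}{39} \approx -55452.0$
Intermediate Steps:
$I = 1$ ($I = - \frac{3}{-3} = \left(-3\right) \left(- \frac{1}{3}\right) = 1$)
$B{\left(A \right)} = \frac{1}{A}$ ($B{\left(A \right)} = 1 \frac{1}{A} = \frac{1}{A}$)
$b{\left(t \right)} = - \frac{1}{3 t}$ ($b{\left(t \right)} = \frac{1}{\left(-3\right) t} = - \frac{1}{3 t}$)
$- 101 \left(549 + b{\left(-13 \right)}\right) = - 101 \left(549 - \frac{1}{3 \left(-13\right)}\right) = - 101 \left(549 - - \frac{1}{39}\right) = - 101 \left(549 + \frac{1}{39}\right) = \left(-101\right) \frac{21412}{39} = - \frac{2162612}{39}$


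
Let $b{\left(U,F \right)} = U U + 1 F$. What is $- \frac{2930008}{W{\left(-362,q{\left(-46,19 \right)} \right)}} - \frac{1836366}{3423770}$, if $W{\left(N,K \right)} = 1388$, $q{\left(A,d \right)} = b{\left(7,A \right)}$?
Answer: $- \frac{179182542253}{84860585} \approx -2111.5$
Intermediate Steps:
$b{\left(U,F \right)} = F + U^{2}$ ($b{\left(U,F \right)} = U^{2} + F = F + U^{2}$)
$q{\left(A,d \right)} = 49 + A$ ($q{\left(A,d \right)} = A + 7^{2} = A + 49 = 49 + A$)
$- \frac{2930008}{W{\left(-362,q{\left(-46,19 \right)} \right)}} - \frac{1836366}{3423770} = - \frac{2930008}{1388} - \frac{1836366}{3423770} = \left(-2930008\right) \frac{1}{1388} - \frac{131169}{244555} = - \frac{732502}{347} - \frac{131169}{244555} = - \frac{179182542253}{84860585}$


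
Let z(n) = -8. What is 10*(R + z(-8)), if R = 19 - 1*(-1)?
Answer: 120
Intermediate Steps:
R = 20 (R = 19 + 1 = 20)
10*(R + z(-8)) = 10*(20 - 8) = 10*12 = 120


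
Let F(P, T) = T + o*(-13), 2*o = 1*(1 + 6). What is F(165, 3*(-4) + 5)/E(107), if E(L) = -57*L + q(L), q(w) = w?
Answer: 15/1712 ≈ 0.0087617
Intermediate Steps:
o = 7/2 (o = (1*(1 + 6))/2 = (1*7)/2 = (½)*7 = 7/2 ≈ 3.5000)
F(P, T) = -91/2 + T (F(P, T) = T + (7/2)*(-13) = T - 91/2 = -91/2 + T)
E(L) = -56*L (E(L) = -57*L + L = -56*L)
F(165, 3*(-4) + 5)/E(107) = (-91/2 + (3*(-4) + 5))/((-56*107)) = (-91/2 + (-12 + 5))/(-5992) = (-91/2 - 7)*(-1/5992) = -105/2*(-1/5992) = 15/1712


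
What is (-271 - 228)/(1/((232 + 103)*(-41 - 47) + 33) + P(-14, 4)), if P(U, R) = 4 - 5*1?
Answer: 14694053/29448 ≈ 498.98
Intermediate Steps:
P(U, R) = -1 (P(U, R) = 4 - 5 = -1)
(-271 - 228)/(1/((232 + 103)*(-41 - 47) + 33) + P(-14, 4)) = (-271 - 228)/(1/((232 + 103)*(-41 - 47) + 33) - 1) = -499/(1/(335*(-88) + 33) - 1) = -499/(1/(-29480 + 33) - 1) = -499/(1/(-29447) - 1) = -499/(-1/29447 - 1) = -499/(-29448/29447) = -499*(-29447/29448) = 14694053/29448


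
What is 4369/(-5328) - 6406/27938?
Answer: -78096145/74426832 ≈ -1.0493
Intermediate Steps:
4369/(-5328) - 6406/27938 = 4369*(-1/5328) - 6406*1/27938 = -4369/5328 - 3203/13969 = -78096145/74426832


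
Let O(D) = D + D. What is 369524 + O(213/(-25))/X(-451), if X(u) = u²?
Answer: 1879038777674/5085025 ≈ 3.6952e+5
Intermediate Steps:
O(D) = 2*D
369524 + O(213/(-25))/X(-451) = 369524 + (2*(213/(-25)))/((-451)²) = 369524 + (2*(213*(-1/25)))/203401 = 369524 + (2*(-213/25))*(1/203401) = 369524 - 426/25*1/203401 = 369524 - 426/5085025 = 1879038777674/5085025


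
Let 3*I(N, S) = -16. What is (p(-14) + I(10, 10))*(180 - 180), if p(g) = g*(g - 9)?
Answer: 0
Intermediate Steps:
I(N, S) = -16/3 (I(N, S) = (⅓)*(-16) = -16/3)
p(g) = g*(-9 + g)
(p(-14) + I(10, 10))*(180 - 180) = (-14*(-9 - 14) - 16/3)*(180 - 180) = (-14*(-23) - 16/3)*0 = (322 - 16/3)*0 = (950/3)*0 = 0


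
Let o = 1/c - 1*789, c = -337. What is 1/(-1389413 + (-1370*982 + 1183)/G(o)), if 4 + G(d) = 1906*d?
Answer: -506795312/704147541850947 ≈ -7.1973e-7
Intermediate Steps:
o = -265894/337 (o = 1/(-337) - 1*789 = -1/337 - 789 = -265894/337 ≈ -789.00)
G(d) = -4 + 1906*d
1/(-1389413 + (-1370*982 + 1183)/G(o)) = 1/(-1389413 + (-1370*982 + 1183)/(-4 + 1906*(-265894/337))) = 1/(-1389413 + (-1345340 + 1183)/(-4 - 506793964/337)) = 1/(-1389413 - 1344157/(-506795312/337)) = 1/(-1389413 - 1344157*(-337/506795312)) = 1/(-1389413 + 452980909/506795312) = 1/(-704147541850947/506795312) = -506795312/704147541850947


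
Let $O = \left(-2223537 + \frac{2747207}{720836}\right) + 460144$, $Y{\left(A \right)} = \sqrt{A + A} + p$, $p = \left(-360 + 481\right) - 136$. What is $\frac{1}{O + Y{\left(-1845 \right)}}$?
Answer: $- \frac{916272820439812516}{1615759331619362229704401} - \frac{1558813616688 i \sqrt{410}}{1615759331619362229704401} \approx -5.6709 \cdot 10^{-7} - 1.9535 \cdot 10^{-11} i$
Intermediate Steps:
$p = -15$ ($p = 121 - 136 = -15$)
$Y{\left(A \right)} = -15 + \sqrt{2} \sqrt{A}$ ($Y{\left(A \right)} = \sqrt{A + A} - 15 = \sqrt{2 A} - 15 = \sqrt{2} \sqrt{A} - 15 = -15 + \sqrt{2} \sqrt{A}$)
$O = - \frac{1271114409341}{720836}$ ($O = \left(-2223537 + 2747207 \cdot \frac{1}{720836}\right) + 460144 = \left(-2223537 + \frac{2747207}{720836}\right) + 460144 = - \frac{1602802769725}{720836} + 460144 = - \frac{1271114409341}{720836} \approx -1.7634 \cdot 10^{6}$)
$\frac{1}{O + Y{\left(-1845 \right)}} = \frac{1}{- \frac{1271114409341}{720836} - \left(15 - \sqrt{2} \sqrt{-1845}\right)} = \frac{1}{- \frac{1271114409341}{720836} - \left(15 - \sqrt{2} \cdot 3 i \sqrt{205}\right)} = \frac{1}{- \frac{1271114409341}{720836} - \left(15 - 3 i \sqrt{410}\right)} = \frac{1}{- \frac{1271125221881}{720836} + 3 i \sqrt{410}}$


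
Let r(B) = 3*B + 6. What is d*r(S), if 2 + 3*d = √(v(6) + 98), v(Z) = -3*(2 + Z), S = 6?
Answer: -16 + 8*√74 ≈ 52.819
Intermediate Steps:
v(Z) = -6 - 3*Z
d = -⅔ + √74/3 (d = -⅔ + √((-6 - 3*6) + 98)/3 = -⅔ + √((-6 - 18) + 98)/3 = -⅔ + √(-24 + 98)/3 = -⅔ + √74/3 ≈ 2.2008)
r(B) = 6 + 3*B
d*r(S) = (-⅔ + √74/3)*(6 + 3*6) = (-⅔ + √74/3)*(6 + 18) = (-⅔ + √74/3)*24 = -16 + 8*√74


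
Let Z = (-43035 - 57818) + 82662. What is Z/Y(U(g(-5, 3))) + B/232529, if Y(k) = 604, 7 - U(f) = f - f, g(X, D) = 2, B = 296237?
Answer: -4051007891/140447516 ≈ -28.844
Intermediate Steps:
U(f) = 7 (U(f) = 7 - (f - f) = 7 - 1*0 = 7 + 0 = 7)
Z = -18191 (Z = -100853 + 82662 = -18191)
Z/Y(U(g(-5, 3))) + B/232529 = -18191/604 + 296237/232529 = -4051007891/140447516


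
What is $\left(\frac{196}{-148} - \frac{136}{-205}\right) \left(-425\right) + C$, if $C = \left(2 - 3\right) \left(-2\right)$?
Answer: $\frac{429139}{1517} \approx 282.89$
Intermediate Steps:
$C = 2$ ($C = \left(-1\right) \left(-2\right) = 2$)
$\left(\frac{196}{-148} - \frac{136}{-205}\right) \left(-425\right) + C = \left(\frac{196}{-148} - \frac{136}{-205}\right) \left(-425\right) + 2 = \left(196 \left(- \frac{1}{148}\right) - - \frac{136}{205}\right) \left(-425\right) + 2 = \left(- \frac{49}{37} + \frac{136}{205}\right) \left(-425\right) + 2 = \left(- \frac{5013}{7585}\right) \left(-425\right) + 2 = \frac{426105}{1517} + 2 = \frac{429139}{1517}$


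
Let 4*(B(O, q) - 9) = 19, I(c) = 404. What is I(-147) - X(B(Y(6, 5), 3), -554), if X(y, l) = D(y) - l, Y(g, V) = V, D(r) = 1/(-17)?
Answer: -2549/17 ≈ -149.94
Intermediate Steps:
D(r) = -1/17
B(O, q) = 55/4 (B(O, q) = 9 + (1/4)*19 = 9 + 19/4 = 55/4)
X(y, l) = -1/17 - l
I(-147) - X(B(Y(6, 5), 3), -554) = 404 - (-1/17 - 1*(-554)) = 404 - (-1/17 + 554) = 404 - 1*9417/17 = 404 - 9417/17 = -2549/17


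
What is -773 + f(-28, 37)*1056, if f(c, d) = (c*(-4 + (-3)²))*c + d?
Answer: 4177819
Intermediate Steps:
f(c, d) = d + 5*c² (f(c, d) = (c*(-4 + 9))*c + d = (c*5)*c + d = (5*c)*c + d = 5*c² + d = d + 5*c²)
-773 + f(-28, 37)*1056 = -773 + (37 + 5*(-28)²)*1056 = -773 + (37 + 5*784)*1056 = -773 + (37 + 3920)*1056 = -773 + 3957*1056 = -773 + 4178592 = 4177819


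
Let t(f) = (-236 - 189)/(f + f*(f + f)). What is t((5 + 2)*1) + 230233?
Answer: 4834808/21 ≈ 2.3023e+5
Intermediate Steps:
t(f) = -425/(f + 2*f²) (t(f) = -425/(f + f*(2*f)) = -425/(f + 2*f²))
t((5 + 2)*1) + 230233 = -425/(((5 + 2)*1)*(1 + 2*((5 + 2)*1))) + 230233 = -425/((7*1)*(1 + 2*(7*1))) + 230233 = -425/(7*(1 + 2*7)) + 230233 = -425*⅐/(1 + 14) + 230233 = -425*⅐/15 + 230233 = -425*⅐*1/15 + 230233 = -85/21 + 230233 = 4834808/21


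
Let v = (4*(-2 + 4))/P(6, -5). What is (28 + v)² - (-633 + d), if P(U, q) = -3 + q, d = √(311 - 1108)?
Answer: 1362 - I*√797 ≈ 1362.0 - 28.231*I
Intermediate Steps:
d = I*√797 (d = √(-797) = I*√797 ≈ 28.231*I)
v = -1 (v = (4*(-2 + 4))/(-3 - 5) = (4*2)/(-8) = 8*(-⅛) = -1)
(28 + v)² - (-633 + d) = (28 - 1)² - (-633 + I*√797) = 27² + (633 - I*√797) = 729 + (633 - I*√797) = 1362 - I*√797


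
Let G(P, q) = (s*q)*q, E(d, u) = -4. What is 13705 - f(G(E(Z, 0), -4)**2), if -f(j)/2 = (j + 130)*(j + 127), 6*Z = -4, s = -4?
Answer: 35706501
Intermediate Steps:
Z = -2/3 (Z = (1/6)*(-4) = -2/3 ≈ -0.66667)
G(P, q) = -4*q**2 (G(P, q) = (-4*q)*q = -4*q**2)
f(j) = -2*(127 + j)*(130 + j) (f(j) = -2*(j + 130)*(j + 127) = -2*(130 + j)*(127 + j) = -2*(127 + j)*(130 + j))
13705 - f(G(E(Z, 0), -4)**2) = 13705 - (-33020 - 514*(-4*(-4)**2)**2 - 2*((-4*(-4)**2)**2)**2) = 13705 - (-33020 - 514*(-4*16)**2 - 2*((-4*16)**2)**2) = 13705 - (-33020 - 514*(-64)**2 - 2*((-64)**2)**2) = 13705 - (-33020 - 514*4096 - 2*4096**2) = 13705 - (-33020 - 2105344 - 2*16777216) = 13705 - (-33020 - 2105344 - 33554432) = 13705 - 1*(-35692796) = 13705 + 35692796 = 35706501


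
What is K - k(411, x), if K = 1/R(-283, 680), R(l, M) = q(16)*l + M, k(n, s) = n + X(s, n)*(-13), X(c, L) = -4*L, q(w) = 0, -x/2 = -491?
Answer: -14812439/680 ≈ -21783.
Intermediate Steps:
x = 982 (x = -2*(-491) = 982)
k(n, s) = 53*n (k(n, s) = n - 4*n*(-13) = n + 52*n = 53*n)
R(l, M) = M (R(l, M) = 0*l + M = 0 + M = M)
K = 1/680 ≈ 0.0014706
K - k(411, x) = 1/680 - 53*411 = 1/680 - 1*21783 = 1/680 - 21783 = -14812439/680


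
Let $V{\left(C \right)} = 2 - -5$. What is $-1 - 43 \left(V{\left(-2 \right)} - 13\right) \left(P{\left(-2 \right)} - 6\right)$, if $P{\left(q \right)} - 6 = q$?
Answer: $-517$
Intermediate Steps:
$P{\left(q \right)} = 6 + q$
$V{\left(C \right)} = 7$ ($V{\left(C \right)} = 2 + 5 = 7$)
$-1 - 43 \left(V{\left(-2 \right)} - 13\right) \left(P{\left(-2 \right)} - 6\right) = -1 - 43 \left(7 - 13\right) \left(\left(6 - 2\right) - 6\right) = -1 - 43 \left(- 6 \left(4 - 6\right)\right) = -1 - 43 \left(\left(-6\right) \left(-2\right)\right) = -1 - 516 = -517$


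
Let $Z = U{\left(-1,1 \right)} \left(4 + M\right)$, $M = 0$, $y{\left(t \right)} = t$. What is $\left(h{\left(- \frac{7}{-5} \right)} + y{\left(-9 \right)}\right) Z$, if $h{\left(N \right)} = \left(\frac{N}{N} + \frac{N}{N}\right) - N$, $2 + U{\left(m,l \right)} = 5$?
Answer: $- \frac{504}{5} \approx -100.8$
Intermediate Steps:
$U{\left(m,l \right)} = 3$ ($U{\left(m,l \right)} = -2 + 5 = 3$)
$h{\left(N \right)} = 2 - N$ ($h{\left(N \right)} = \left(1 + 1\right) - N = 2 - N$)
$Z = 12$ ($Z = 3 \left(4 + 0\right) = 3 \cdot 4 = 12$)
$\left(h{\left(- \frac{7}{-5} \right)} + y{\left(-9 \right)}\right) Z = \left(\left(2 - - \frac{7}{-5}\right) - 9\right) 12 = \left(\left(2 - \left(-7\right) \left(- \frac{1}{5}\right)\right) - 9\right) 12 = \left(\left(2 - \frac{7}{5}\right) - 9\right) 12 = \left(\frac{3}{5} - 9\right) 12 = \left(- \frac{42}{5}\right) 12 = - \frac{504}{5}$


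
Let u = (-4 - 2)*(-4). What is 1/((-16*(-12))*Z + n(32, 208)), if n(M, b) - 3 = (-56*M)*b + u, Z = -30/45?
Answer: -1/372837 ≈ -2.6821e-6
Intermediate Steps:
Z = -⅔ (Z = -30*1/45 = -⅔ ≈ -0.66667)
u = 24 (u = -6*(-4) = 24)
n(M, b) = 27 - 56*M*b (n(M, b) = 3 + ((-56*M)*b + 24) = 3 + (-56*M*b + 24) = 3 + (24 - 56*M*b) = 27 - 56*M*b)
1/((-16*(-12))*Z + n(32, 208)) = 1/(-16*(-12)*(-⅔) + (27 - 56*32*208)) = 1/(192*(-⅔) + (27 - 372736)) = 1/(-128 - 372709) = 1/(-372837) = -1/372837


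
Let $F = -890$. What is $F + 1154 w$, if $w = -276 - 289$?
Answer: $-652900$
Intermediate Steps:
$w = -565$ ($w = -276 - 289 = -565$)
$F + 1154 w = -890 + 1154 \left(-565\right) = -890 - 652010 = -652900$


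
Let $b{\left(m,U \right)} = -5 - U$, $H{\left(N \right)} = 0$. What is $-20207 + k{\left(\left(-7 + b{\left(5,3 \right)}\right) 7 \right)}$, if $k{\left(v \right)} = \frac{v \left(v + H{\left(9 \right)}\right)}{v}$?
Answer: $-20312$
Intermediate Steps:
$k{\left(v \right)} = v$ ($k{\left(v \right)} = \frac{v \left(v + 0\right)}{v} = \frac{v v}{v} = \frac{v^{2}}{v} = v$)
$-20207 + k{\left(\left(-7 + b{\left(5,3 \right)}\right) 7 \right)} = -20207 + \left(-7 - 8\right) 7 = -20207 - 105 = -20312$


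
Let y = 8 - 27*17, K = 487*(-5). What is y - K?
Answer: 1984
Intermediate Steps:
K = -2435
y = -451 (y = 8 - 459 = -451)
y - K = -451 - 1*(-2435) = -451 + 2435 = 1984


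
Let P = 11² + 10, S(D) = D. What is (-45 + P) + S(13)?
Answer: 99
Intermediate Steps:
P = 131 (P = 121 + 10 = 131)
(-45 + P) + S(13) = (-45 + 131) + 13 = 86 + 13 = 99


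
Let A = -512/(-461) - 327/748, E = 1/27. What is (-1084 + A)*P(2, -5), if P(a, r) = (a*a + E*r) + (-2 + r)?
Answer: 5354378963/1551726 ≈ 3450.6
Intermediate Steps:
E = 1/27 ≈ 0.037037
P(a, r) = -2 + a² + 28*r/27 (P(a, r) = (a*a + r/27) + (-2 + r) = (a² + r/27) + (-2 + r) = -2 + a² + 28*r/27)
A = 232229/344828 (A = -512*(-1/461) - 327*1/748 = 512/461 - 327/748 = 232229/344828 ≈ 0.67346)
(-1084 + A)*P(2, -5) = (-1084 + 232229/344828)*(-2 + 2² + (28/27)*(-5)) = -373561323*(-2 + 4 - 140/27)/344828 = -373561323/344828*(-86/27) = 5354378963/1551726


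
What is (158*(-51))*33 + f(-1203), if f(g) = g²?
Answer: 1181295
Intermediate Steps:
(158*(-51))*33 + f(-1203) = (158*(-51))*33 + (-1203)² = -8058*33 + 1447209 = -265914 + 1447209 = 1181295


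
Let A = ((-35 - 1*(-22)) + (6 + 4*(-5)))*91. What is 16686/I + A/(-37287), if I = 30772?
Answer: 12921809/21248066 ≈ 0.60814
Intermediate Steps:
A = -2457 (A = ((-35 + 22) + (6 - 20))*91 = (-13 - 14)*91 = -27*91 = -2457)
16686/I + A/(-37287) = 16686/30772 - 2457/(-37287) = 16686*(1/30772) - 2457*(-1/37287) = 8343/15386 + 91/1381 = 12921809/21248066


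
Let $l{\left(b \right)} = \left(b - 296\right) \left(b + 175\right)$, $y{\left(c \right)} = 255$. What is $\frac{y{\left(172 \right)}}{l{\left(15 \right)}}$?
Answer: $- \frac{51}{10678} \approx -0.0047762$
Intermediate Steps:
$l{\left(b \right)} = \left(-296 + b\right) \left(175 + b\right)$
$\frac{y{\left(172 \right)}}{l{\left(15 \right)}} = \frac{255}{-51800 + 15^{2} - 1815} = \frac{255}{-51800 + 225 - 1815} = \frac{255}{-53390} = 255 \left(- \frac{1}{53390}\right) = - \frac{51}{10678}$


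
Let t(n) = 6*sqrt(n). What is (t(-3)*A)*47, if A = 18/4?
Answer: 1269*I*sqrt(3) ≈ 2198.0*I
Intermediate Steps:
A = 9/2 (A = 18*(1/4) = 9/2 ≈ 4.5000)
(t(-3)*A)*47 = ((6*sqrt(-3))*(9/2))*47 = ((6*(I*sqrt(3)))*(9/2))*47 = ((6*I*sqrt(3))*(9/2))*47 = (27*I*sqrt(3))*47 = 1269*I*sqrt(3)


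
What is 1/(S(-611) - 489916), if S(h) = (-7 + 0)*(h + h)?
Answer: -1/481362 ≈ -2.0774e-6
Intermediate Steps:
S(h) = -14*h
1/(S(-611) - 489916) = 1/(-14*(-611) - 489916) = 1/(8554 - 489916) = 1/(-481362) = -1/481362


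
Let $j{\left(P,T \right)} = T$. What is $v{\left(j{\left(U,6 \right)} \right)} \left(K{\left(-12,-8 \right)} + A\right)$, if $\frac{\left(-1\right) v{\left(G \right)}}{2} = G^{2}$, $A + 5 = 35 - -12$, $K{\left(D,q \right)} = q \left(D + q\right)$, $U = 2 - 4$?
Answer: $-14544$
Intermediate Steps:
$U = -2$ ($U = 2 - 4 = -2$)
$A = 42$ ($A = -5 + \left(35 - -12\right) = -5 + \left(35 + 12\right) = -5 + 47 = 42$)
$v{\left(G \right)} = - 2 G^{2}$
$v{\left(j{\left(U,6 \right)} \right)} \left(K{\left(-12,-8 \right)} + A\right) = - 2 \cdot 6^{2} \left(- 8 \left(-12 - 8\right) + 42\right) = \left(-2\right) 36 \left(\left(-8\right) \left(-20\right) + 42\right) = - 72 \left(160 + 42\right) = \left(-72\right) 202 = -14544$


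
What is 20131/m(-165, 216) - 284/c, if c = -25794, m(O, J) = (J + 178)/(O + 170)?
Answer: 1298203483/5081418 ≈ 255.48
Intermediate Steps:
m(O, J) = (178 + J)/(170 + O)
20131/m(-165, 216) - 284/c = 20131/(((178 + 216)/(170 - 165))) - 284/(-25794) = 20131/((394/5)) - 284*(-1/25794) = 20131/(((⅕)*394)) + 142/12897 = 20131/(394/5) + 142/12897 = 20131*(5/394) + 142/12897 = 100655/394 + 142/12897 = 1298203483/5081418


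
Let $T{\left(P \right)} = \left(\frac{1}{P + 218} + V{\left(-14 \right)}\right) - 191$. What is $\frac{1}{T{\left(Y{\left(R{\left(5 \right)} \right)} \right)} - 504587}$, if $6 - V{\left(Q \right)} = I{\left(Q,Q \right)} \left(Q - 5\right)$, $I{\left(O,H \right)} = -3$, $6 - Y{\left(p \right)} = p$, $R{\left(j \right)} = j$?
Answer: $- \frac{219}{110557550} \approx -1.9809 \cdot 10^{-6}$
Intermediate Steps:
$Y{\left(p \right)} = 6 - p$
$V{\left(Q \right)} = -9 + 3 Q$ ($V{\left(Q \right)} = 6 - - 3 \left(Q - 5\right) = 6 - - 3 \left(-5 + Q\right) = 6 - \left(15 - 3 Q\right) = 6 + \left(-15 + 3 Q\right) = -9 + 3 Q$)
$T{\left(P \right)} = -242 + \frac{1}{218 + P}$ ($T{\left(P \right)} = \left(\frac{1}{P + 218} + \left(-9 + 3 \left(-14\right)\right)\right) - 191 = \left(\frac{1}{218 + P} - 51\right) - 191 = \left(-51 + \frac{1}{218 + P}\right) - 191 = -242 + \frac{1}{218 + P}$)
$\frac{1}{T{\left(Y{\left(R{\left(5 \right)} \right)} \right)} - 504587} = \frac{1}{\frac{-52755 - 242 \left(6 - 5\right)}{218 + \left(6 - 5\right)} - 504587} = \frac{1}{\frac{-52755 - 242}{218 + 1} - 504587} = \frac{1}{\frac{-52755 - 242}{219} - 504587} = \frac{1}{\frac{1}{219} \left(-52997\right) - 504587} = \frac{1}{- \frac{52997}{219} - 504587} = \frac{1}{- \frac{110557550}{219}} = - \frac{219}{110557550}$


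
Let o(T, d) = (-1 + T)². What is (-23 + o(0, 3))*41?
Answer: -902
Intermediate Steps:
(-23 + o(0, 3))*41 = (-23 + (-1 + 0)²)*41 = (-23 + (-1)²)*41 = (-23 + 1)*41 = -22*41 = -902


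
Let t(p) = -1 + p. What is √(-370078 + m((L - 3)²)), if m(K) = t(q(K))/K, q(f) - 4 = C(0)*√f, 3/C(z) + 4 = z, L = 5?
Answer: I*√5921242/4 ≈ 608.34*I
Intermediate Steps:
C(z) = 3/(-4 + z)
q(f) = 4 - 3*√f/4 (q(f) = 4 + (3/(-4 + 0))*√f = 4 + (3/(-4))*√f = 4 + (3*(-¼))*√f = 4 - 3*√f/4)
m(K) = (3 - 3*√K/4)/K (m(K) = (-1 + (4 - 3*√K/4))/K = (3 - 3*√K/4)/K)
√(-370078 + m((L - 3)²)) = √(-370078 + 3*(4 - √((5 - 3)²))/(4*((5 - 3)²))) = √(-370078 + 3*(4 - √(2²))/(4*(2²))) = √(-370078 + (¾)*(4 - √4)/4) = √(-370078 + (¾)*(¼)*(4 - 1*2)) = √(-370078 + (¾)*(¼)*(4 - 2)) = √(-370078 + (¾)*(¼)*2) = √(-370078 + 3/8) = √(-2960621/8) = I*√5921242/4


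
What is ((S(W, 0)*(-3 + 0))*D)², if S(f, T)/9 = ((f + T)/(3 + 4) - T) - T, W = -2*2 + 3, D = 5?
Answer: 18225/49 ≈ 371.94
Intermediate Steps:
W = -1 (W = -4 + 3 = -1)
S(f, T) = -117*T/7 + 9*f/7 (S(f, T) = 9*(((f + T)/(3 + 4) - T) - T) = 9*(((T + f)/7 - T) - T) = 9*(((T + f)*(⅐) - T) - T) = 9*(((T/7 + f/7) - T) - T) = 9*((-6*T/7 + f/7) - T) = 9*(-13*T/7 + f/7) = -117*T/7 + 9*f/7)
((S(W, 0)*(-3 + 0))*D)² = (((-117/7*0 + (9/7)*(-1))*(-3 + 0))*5)² = (((0 - 9/7)*(-3))*5)² = (-9/7*(-3)*5)² = ((27/7)*5)² = (135/7)² = 18225/49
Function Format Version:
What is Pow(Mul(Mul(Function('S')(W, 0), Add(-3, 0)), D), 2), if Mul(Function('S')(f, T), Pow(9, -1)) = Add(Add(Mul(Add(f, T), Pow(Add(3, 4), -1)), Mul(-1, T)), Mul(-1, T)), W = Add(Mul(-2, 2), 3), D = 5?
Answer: Rational(18225, 49) ≈ 371.94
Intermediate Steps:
W = -1 (W = Add(-4, 3) = -1)
Function('S')(f, T) = Add(Mul(Rational(-117, 7), T), Mul(Rational(9, 7), f)) (Function('S')(f, T) = Mul(9, Add(Add(Mul(Add(f, T), Pow(Add(3, 4), -1)), Mul(-1, T)), Mul(-1, T))) = Mul(9, Add(Add(Mul(Add(T, f), Pow(7, -1)), Mul(-1, T)), Mul(-1, T))) = Mul(9, Add(Add(Mul(Add(T, f), Rational(1, 7)), Mul(-1, T)), Mul(-1, T))) = Mul(9, Add(Add(Add(Mul(Rational(1, 7), T), Mul(Rational(1, 7), f)), Mul(-1, T)), Mul(-1, T))) = Mul(9, Add(Add(Mul(Rational(-6, 7), T), Mul(Rational(1, 7), f)), Mul(-1, T))) = Mul(9, Add(Mul(Rational(-13, 7), T), Mul(Rational(1, 7), f))) = Add(Mul(Rational(-117, 7), T), Mul(Rational(9, 7), f)))
Pow(Mul(Mul(Function('S')(W, 0), Add(-3, 0)), D), 2) = Pow(Mul(Mul(Add(Mul(Rational(-117, 7), 0), Mul(Rational(9, 7), -1)), Add(-3, 0)), 5), 2) = Pow(Mul(Mul(Add(0, Rational(-9, 7)), -3), 5), 2) = Pow(Mul(Mul(Rational(-9, 7), -3), 5), 2) = Pow(Mul(Rational(27, 7), 5), 2) = Pow(Rational(135, 7), 2) = Rational(18225, 49)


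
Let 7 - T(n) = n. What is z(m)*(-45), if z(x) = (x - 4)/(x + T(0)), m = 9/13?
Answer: 387/20 ≈ 19.350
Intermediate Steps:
T(n) = 7 - n
m = 9/13 (m = 9*(1/13) = 9/13 ≈ 0.69231)
z(x) = (-4 + x)/(7 + x) (z(x) = (x - 4)/(x + (7 - 1*0)) = (-4 + x)/(x + (7 + 0)) = (-4 + x)/(x + 7) = (-4 + x)/(7 + x))
z(m)*(-45) = ((-4 + 9/13)/(7 + 9/13))*(-45) = (-43/13/(100/13))*(-45) = ((13/100)*(-43/13))*(-45) = -43/100*(-45) = 387/20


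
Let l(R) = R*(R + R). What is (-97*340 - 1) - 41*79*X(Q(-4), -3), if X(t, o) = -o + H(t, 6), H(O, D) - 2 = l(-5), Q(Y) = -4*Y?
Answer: -211126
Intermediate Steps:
l(R) = 2*R**2 (l(R) = R*(2*R) = 2*R**2)
H(O, D) = 52 (H(O, D) = 2 + 2*(-5)**2 = 2 + 2*25 = 2 + 50 = 52)
X(t, o) = 52 - o (X(t, o) = -o + 52 = 52 - o)
(-97*340 - 1) - 41*79*X(Q(-4), -3) = (-97*340 - 1) - 41*79*(52 - 1*(-3)) = (-32980 - 1) - 3239*(52 + 3) = -32981 - 3239*55 = -32981 - 1*178145 = -32981 - 178145 = -211126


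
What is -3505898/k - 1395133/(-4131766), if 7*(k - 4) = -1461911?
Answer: 103438372306515/6040158475378 ≈ 17.125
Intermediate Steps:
k = -1461883/7 (k = 4 + (⅐)*(-1461911) = 4 - 1461911/7 = -1461883/7 ≈ -2.0884e+5)
-3505898/k - 1395133/(-4131766) = -3505898/(-1461883/7) - 1395133/(-4131766) = -3505898*(-7/1461883) - 1395133*(-1/4131766) = 24541286/1461883 + 1395133/4131766 = 103438372306515/6040158475378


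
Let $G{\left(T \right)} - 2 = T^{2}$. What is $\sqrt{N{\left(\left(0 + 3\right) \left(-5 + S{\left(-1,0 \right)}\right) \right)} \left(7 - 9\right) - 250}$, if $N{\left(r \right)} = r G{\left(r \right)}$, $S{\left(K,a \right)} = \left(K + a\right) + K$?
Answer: $2 \sqrt{4589} \approx 135.48$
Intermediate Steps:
$G{\left(T \right)} = 2 + T^{2}$
$S{\left(K,a \right)} = a + 2 K$
$N{\left(r \right)} = r \left(2 + r^{2}\right)$
$\sqrt{N{\left(\left(0 + 3\right) \left(-5 + S{\left(-1,0 \right)}\right) \right)} \left(7 - 9\right) - 250} = \sqrt{\left(0 + 3\right) \left(-5 + \left(0 + 2 \left(-1\right)\right)\right) \left(2 + \left(\left(0 + 3\right) \left(-5 + \left(0 + 2 \left(-1\right)\right)\right)\right)^{2}\right) \left(7 - 9\right) - 250} = \sqrt{3 \left(-5 + \left(0 - 2\right)\right) \left(2 + \left(3 \left(-5 + \left(0 - 2\right)\right)\right)^{2}\right) \left(-2\right) - 250} = \sqrt{3 \left(-5 - 2\right) \left(2 + \left(3 \left(-5 - 2\right)\right)^{2}\right) \left(-2\right) - 250} = \sqrt{3 \left(-7\right) \left(2 + \left(3 \left(-7\right)\right)^{2}\right) \left(-2\right) - 250} = \sqrt{- 21 \left(2 + \left(-21\right)^{2}\right) \left(-2\right) - 250} = \sqrt{- 21 \left(2 + 441\right) \left(-2\right) - 250} = \sqrt{\left(-21\right) 443 \left(-2\right) - 250} = \sqrt{\left(-9303\right) \left(-2\right) - 250} = \sqrt{18606 - 250} = \sqrt{18356} = 2 \sqrt{4589}$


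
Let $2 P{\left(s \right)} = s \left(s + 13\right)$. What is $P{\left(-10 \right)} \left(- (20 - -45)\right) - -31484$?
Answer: $32459$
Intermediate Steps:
$P{\left(s \right)} = \frac{s \left(13 + s\right)}{2}$ ($P{\left(s \right)} = \frac{s \left(s + 13\right)}{2} = \frac{s \left(13 + s\right)}{2}$)
$P{\left(-10 \right)} \left(- (20 - -45)\right) - -31484 = \frac{1}{2} \left(-10\right) \left(13 - 10\right) \left(- (20 - -45)\right) - -31484 = \frac{1}{2} \left(-10\right) 3 \left(- (20 + 45)\right) + 31484 = - 15 \left(\left(-1\right) 65\right) + 31484 = \left(-15\right) \left(-65\right) + 31484 = 975 + 31484 = 32459$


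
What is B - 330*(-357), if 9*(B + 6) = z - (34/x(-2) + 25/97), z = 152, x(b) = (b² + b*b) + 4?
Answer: 617144017/5238 ≈ 1.1782e+5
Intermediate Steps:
x(b) = 4 + 2*b² (x(b) = (b² + b²) + 4 = 2*b² + 4 = 4 + 2*b²)
B = 55237/5238 (B = -6 + (152 - (34/(4 + 2*(-2)²) + 25/97))/9 = -6 + (152 - (34/(4 + 2*4) + 25*(1/97)))/9 = -6 + (152 - (34/(4 + 8) + 25/97))/9 = -6 + (152 - (34/12 + 25/97))/9 = -6 + (152 - (34*(1/12) + 25/97))/9 = -6 + (152 - (17/6 + 25/97))/9 = -6 + (152 - 1*1799/582)/9 = -6 + (152 - 1799/582)/9 = -6 + (⅑)*(86665/582) = -6 + 86665/5238 = 55237/5238 ≈ 10.545)
B - 330*(-357) = 55237/5238 - 330*(-357) = 55237/5238 + 117810 = 617144017/5238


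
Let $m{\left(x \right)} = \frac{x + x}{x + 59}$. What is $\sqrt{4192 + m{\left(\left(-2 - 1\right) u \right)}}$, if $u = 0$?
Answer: $4 \sqrt{262} \approx 64.746$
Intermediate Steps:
$m{\left(x \right)} = \frac{2 x}{59 + x}$
$\sqrt{4192 + m{\left(\left(-2 - 1\right) u \right)}} = \sqrt{4192 + \frac{2 \left(-2 - 1\right) 0}{59 + \left(-2 - 1\right) 0}} = \sqrt{4192 + \frac{2 \left(\left(-3\right) 0\right)}{59 - 0}} = \sqrt{4192 + 2 \cdot 0 \frac{1}{59 + 0}} = \sqrt{4192 + 2 \cdot 0 \cdot \frac{1}{59}} = \sqrt{4192 + 0} = \sqrt{4192} = 4 \sqrt{262}$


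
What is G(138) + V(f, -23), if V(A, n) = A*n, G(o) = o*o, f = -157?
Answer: 22655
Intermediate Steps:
G(o) = o**2
G(138) + V(f, -23) = 138**2 - 157*(-23) = 19044 + 3611 = 22655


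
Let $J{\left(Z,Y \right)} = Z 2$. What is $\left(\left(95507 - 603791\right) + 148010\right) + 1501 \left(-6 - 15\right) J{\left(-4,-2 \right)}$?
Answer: $-108106$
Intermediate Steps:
$J{\left(Z,Y \right)} = 2 Z$
$\left(\left(95507 - 603791\right) + 148010\right) + 1501 \left(-6 - 15\right) J{\left(-4,-2 \right)} = \left(\left(95507 - 603791\right) + 148010\right) + 1501 \left(-6 - 15\right) 2 \left(-4\right) = \left(-508284 + 148010\right) + 1501 \left(\left(-21\right) \left(-8\right)\right) = -360274 + 1501 \cdot 168 = -360274 + 252168 = -108106$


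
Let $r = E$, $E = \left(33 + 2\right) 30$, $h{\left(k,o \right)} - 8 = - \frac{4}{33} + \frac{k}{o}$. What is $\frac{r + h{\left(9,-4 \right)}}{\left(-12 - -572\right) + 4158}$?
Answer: $\frac{139343}{622776} \approx 0.22374$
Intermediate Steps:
$h{\left(k,o \right)} = \frac{260}{33} + \frac{k}{o}$ ($h{\left(k,o \right)} = 8 + \left(- \frac{4}{33} + \frac{k}{o}\right) = \frac{260}{33} + \frac{k}{o}$)
$E = 1050$ ($E = 35 \cdot 30 = 1050$)
$r = 1050$
$\frac{r + h{\left(9,-4 \right)}}{\left(-12 - -572\right) + 4158} = \frac{1050 + \left(\frac{260}{33} + \frac{9}{-4}\right)}{\left(-12 - -572\right) + 4158} = \frac{1050 + \left(\frac{260}{33} + 9 \left(- \frac{1}{4}\right)\right)}{\left(-12 + 572\right) + 4158} = \frac{1050 + \left(\frac{260}{33} - \frac{9}{4}\right)}{560 + 4158} = \frac{1050 + \frac{743}{132}}{4718} = \frac{139343}{132} \cdot \frac{1}{4718} = \frac{139343}{622776}$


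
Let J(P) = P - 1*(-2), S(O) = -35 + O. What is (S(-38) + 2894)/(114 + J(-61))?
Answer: 2821/55 ≈ 51.291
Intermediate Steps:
J(P) = 2 + P (J(P) = P + 2 = 2 + P)
(S(-38) + 2894)/(114 + J(-61)) = ((-35 - 38) + 2894)/(114 + (2 - 61)) = (-73 + 2894)/(114 - 59) = 2821/55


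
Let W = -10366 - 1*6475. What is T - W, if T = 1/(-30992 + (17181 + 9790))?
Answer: 67717660/4021 ≈ 16841.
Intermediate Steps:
W = -16841 (W = -10366 - 6475 = -16841)
T = -1/4021 (T = 1/(-30992 + 26971) = 1/(-4021) = -1/4021 ≈ -0.00024869)
T - W = -1/4021 - 1*(-16841) = -1/4021 + 16841 = 67717660/4021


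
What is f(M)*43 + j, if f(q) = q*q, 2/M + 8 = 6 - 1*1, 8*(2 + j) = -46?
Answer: 409/36 ≈ 11.361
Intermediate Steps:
j = -31/4 (j = -2 + (⅛)*(-46) = -2 - 23/4 = -31/4 ≈ -7.7500)
M = -⅔ (M = 2/(-8 + (6 - 1*1)) = 2/(-8 + (6 - 1)) = 2/(-8 + 5) = 2/(-3) = 2*(-⅓) = -⅔ ≈ -0.66667)
f(q) = q²
f(M)*43 + j = (-⅔)²*43 - 31/4 = (4/9)*43 - 31/4 = 172/9 - 31/4 = 409/36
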